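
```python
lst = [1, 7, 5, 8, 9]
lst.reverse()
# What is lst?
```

[9, 8, 5, 7, 1]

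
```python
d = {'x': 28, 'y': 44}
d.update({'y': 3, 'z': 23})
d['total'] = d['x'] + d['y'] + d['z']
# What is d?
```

After line 1: d = {'x': 28, 'y': 44}
After line 2 (y overwritten, z added): d = {'x': 28, 'y': 3, 'z': 23}
After line 3 (total = 28 + 3 + 23 = 54): d = {'x': 28, 'y': 3, 'z': 23, 'total': 54}

{'x': 28, 'y': 3, 'z': 23, 'total': 54}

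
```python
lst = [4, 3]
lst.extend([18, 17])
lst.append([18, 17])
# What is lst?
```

After line 1: lst = [4, 3]
After line 2 (extend unpacks [18, 17]): lst = [4, 3, 18, 17]
After line 3 (append adds [18, 17] as single element): lst = [4, 3, 18, 17, [18, 17]]

[4, 3, 18, 17, [18, 17]]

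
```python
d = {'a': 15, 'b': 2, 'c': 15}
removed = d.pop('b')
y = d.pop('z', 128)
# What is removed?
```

After line 1: d = {'a': 15, 'b': 2, 'c': 15}
After line 2 (pop 'b' returns 2): d = {'a': 15, 'c': 15}, removed = 2
After line 3 (pop 'z' missing, returns default 128): d = {'a': 15, 'c': 15}, y = 128

2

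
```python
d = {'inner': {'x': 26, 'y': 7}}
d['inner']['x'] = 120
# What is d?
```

After line 1: d = {'inner': {'x': 26, 'y': 7}}
After line 2 (inner x overwritten): d = {'inner': {'x': 120, 'y': 7}}

{'inner': {'x': 120, 'y': 7}}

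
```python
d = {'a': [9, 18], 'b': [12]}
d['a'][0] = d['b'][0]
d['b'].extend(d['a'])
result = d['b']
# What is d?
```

After line 1: d = {'a': [9, 18], 'b': [12]}
After line 2 (a[0] = b[0] = 12): d = {'a': [12, 18], 'b': [12]}
After line 3 (b.extend(a) appends [12, 18]): d = {'a': [12, 18], 'b': [12, 12, 18]}
After line 4: result = d['b'] = [12, 12, 18]

{'a': [12, 18], 'b': [12, 12, 18]}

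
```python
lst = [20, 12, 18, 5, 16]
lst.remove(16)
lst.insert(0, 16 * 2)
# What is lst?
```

After line 1: lst = [20, 12, 18, 5, 16]
After line 2 (remove first 16): lst = [20, 12, 18, 5]
After line 3 (insert 32 at index 0): lst = [32, 20, 12, 18, 5]

[32, 20, 12, 18, 5]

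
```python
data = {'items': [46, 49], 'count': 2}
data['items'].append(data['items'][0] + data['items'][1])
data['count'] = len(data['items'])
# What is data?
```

After line 1: data = {'items': [46, 49], 'count': 2}
After line 2 (append 46 + 49 = 95): data = {'items': [46, 49, 95], 'count': 2}
After line 3 (count = len(items) = 3): data = {'items': [46, 49, 95], 'count': 3}

{'items': [46, 49, 95], 'count': 3}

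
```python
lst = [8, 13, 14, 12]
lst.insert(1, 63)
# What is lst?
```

[8, 63, 13, 14, 12]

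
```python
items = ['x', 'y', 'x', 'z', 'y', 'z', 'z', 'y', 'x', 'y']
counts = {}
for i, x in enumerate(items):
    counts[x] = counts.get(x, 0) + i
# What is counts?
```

Initial: counts = {}, items = ['x', 'y', 'x', 'z', 'y', 'z', 'z', 'y', 'x', 'y']
i=0, x='x': counts = {'x': 0}
i=1, x='y': counts = {'x': 0, 'y': 1}
i=2, x='x': counts = {'x': 2, 'y': 1}
i=3, x='z': counts = {'x': 2, 'y': 1, 'z': 3}
i=4, x='y': counts = {'x': 2, 'y': 5, 'z': 3}
i=5, x='z': counts = {'x': 2, 'y': 5, 'z': 8}
i=6, x='z': counts = {'x': 2, 'y': 5, 'z': 14}
i=7, x='y': counts = {'x': 2, 'y': 12, 'z': 14}
i=8, x='x': counts = {'x': 10, 'y': 12, 'z': 14}
i=9, x='y': counts = {'x': 10, 'y': 21, 'z': 14}

{'x': 10, 'y': 21, 'z': 14}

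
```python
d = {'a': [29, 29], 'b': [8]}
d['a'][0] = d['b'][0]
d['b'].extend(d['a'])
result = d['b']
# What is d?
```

After line 1: d = {'a': [29, 29], 'b': [8]}
After line 2 (a[0] = b[0] = 8): d = {'a': [8, 29], 'b': [8]}
After line 3 (b.extend(a) appends [8, 29]): d = {'a': [8, 29], 'b': [8, 8, 29]}
After line 4: result = d['b'] = [8, 8, 29]

{'a': [8, 29], 'b': [8, 8, 29]}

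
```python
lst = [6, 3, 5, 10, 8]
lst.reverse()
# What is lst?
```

[8, 10, 5, 3, 6]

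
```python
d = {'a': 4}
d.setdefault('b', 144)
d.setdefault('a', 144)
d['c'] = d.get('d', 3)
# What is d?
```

After line 1: d = {'a': 4}
After line 2 (setdefault adds 'b'=144): d = {'a': 4, 'b': 144}
After line 3 (setdefault 'a' no-op, already exists): d = {'a': 4, 'b': 144}
After line 4 (get('d', 3) returns default since 'd' not in d): d = {'a': 4, 'b': 144, 'c': 3}

{'a': 4, 'b': 144, 'c': 3}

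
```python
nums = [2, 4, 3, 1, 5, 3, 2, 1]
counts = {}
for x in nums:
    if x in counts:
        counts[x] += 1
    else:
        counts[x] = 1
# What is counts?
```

Initial: counts = {}, nums = [2, 4, 3, 1, 5, 3, 2, 1]
See 2: counts = {2: 1}
See 4: counts = {2: 1, 4: 1}
See 3: counts = {2: 1, 4: 1, 3: 1}
See 1: counts = {2: 1, 4: 1, 3: 1, 1: 1}
See 5: counts = {2: 1, 4: 1, 3: 1, 1: 1, 5: 1}
See 3: counts = {2: 1, 4: 1, 3: 2, 1: 1, 5: 1}
See 2: counts = {2: 2, 4: 1, 3: 2, 1: 1, 5: 1}
See 1: counts = {2: 2, 4: 1, 3: 2, 1: 2, 5: 1}

{2: 2, 4: 1, 3: 2, 1: 2, 5: 1}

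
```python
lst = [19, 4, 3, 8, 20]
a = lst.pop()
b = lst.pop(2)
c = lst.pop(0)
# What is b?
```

After line 1: lst = [19, 4, 3, 8, 20]
After line 2 (pop() -> a = 20): lst = [19, 4, 3, 8]
After line 3 (pop(2) -> b = 3): lst = [19, 4, 8]
After line 4 (pop(0) -> c = 19): lst = [4, 8]

3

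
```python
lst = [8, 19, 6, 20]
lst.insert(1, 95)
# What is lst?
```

[8, 95, 19, 6, 20]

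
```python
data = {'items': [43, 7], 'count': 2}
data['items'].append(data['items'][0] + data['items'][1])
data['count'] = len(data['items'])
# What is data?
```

After line 1: data = {'items': [43, 7], 'count': 2}
After line 2 (append 43 + 7 = 50): data = {'items': [43, 7, 50], 'count': 2}
After line 3 (count = len(items) = 3): data = {'items': [43, 7, 50], 'count': 3}

{'items': [43, 7, 50], 'count': 3}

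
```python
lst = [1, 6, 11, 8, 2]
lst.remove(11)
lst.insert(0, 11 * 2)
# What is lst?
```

After line 1: lst = [1, 6, 11, 8, 2]
After line 2 (remove first 11): lst = [1, 6, 8, 2]
After line 3 (insert 22 at index 0): lst = [22, 1, 6, 8, 2]

[22, 1, 6, 8, 2]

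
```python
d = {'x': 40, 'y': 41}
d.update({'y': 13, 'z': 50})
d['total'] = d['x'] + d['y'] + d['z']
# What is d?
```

After line 1: d = {'x': 40, 'y': 41}
After line 2 (y overwritten, z added): d = {'x': 40, 'y': 13, 'z': 50}
After line 3 (total = 40 + 13 + 50 = 103): d = {'x': 40, 'y': 13, 'z': 50, 'total': 103}

{'x': 40, 'y': 13, 'z': 50, 'total': 103}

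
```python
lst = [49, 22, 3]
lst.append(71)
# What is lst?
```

[49, 22, 3, 71]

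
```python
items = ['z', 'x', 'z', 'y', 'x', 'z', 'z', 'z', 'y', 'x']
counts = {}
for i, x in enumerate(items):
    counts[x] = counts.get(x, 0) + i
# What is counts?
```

Initial: counts = {}, items = ['z', 'x', 'z', 'y', 'x', 'z', 'z', 'z', 'y', 'x']
i=0, x='z': counts = {'z': 0}
i=1, x='x': counts = {'z': 0, 'x': 1}
i=2, x='z': counts = {'z': 2, 'x': 1}
i=3, x='y': counts = {'z': 2, 'x': 1, 'y': 3}
i=4, x='x': counts = {'z': 2, 'x': 5, 'y': 3}
i=5, x='z': counts = {'z': 7, 'x': 5, 'y': 3}
i=6, x='z': counts = {'z': 13, 'x': 5, 'y': 3}
i=7, x='z': counts = {'z': 20, 'x': 5, 'y': 3}
i=8, x='y': counts = {'z': 20, 'x': 5, 'y': 11}
i=9, x='x': counts = {'z': 20, 'x': 14, 'y': 11}

{'z': 20, 'x': 14, 'y': 11}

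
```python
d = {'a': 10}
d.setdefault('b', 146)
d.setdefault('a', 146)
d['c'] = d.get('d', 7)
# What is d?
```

After line 1: d = {'a': 10}
After line 2 (setdefault adds 'b'=146): d = {'a': 10, 'b': 146}
After line 3 (setdefault 'a' no-op, already exists): d = {'a': 10, 'b': 146}
After line 4 (get('d', 7) returns default since 'd' not in d): d = {'a': 10, 'b': 146, 'c': 7}

{'a': 10, 'b': 146, 'c': 7}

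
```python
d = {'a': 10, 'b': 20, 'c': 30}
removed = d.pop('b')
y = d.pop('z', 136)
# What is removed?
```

After line 1: d = {'a': 10, 'b': 20, 'c': 30}
After line 2 (pop 'b' returns 20): d = {'a': 10, 'c': 30}, removed = 20
After line 3 (pop 'z' missing, returns default 136): d = {'a': 10, 'c': 30}, y = 136

20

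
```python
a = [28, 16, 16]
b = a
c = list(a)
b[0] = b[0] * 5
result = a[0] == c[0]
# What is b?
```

After line 1: a = [28, 16, 16]
After line 2 (b = a, alias): a = [28, 16, 16], b = [28, 16, 16]
After line 3 (c = list(a) is a copy, new object): c = [28, 16, 16]
After line 4 (b[0] = 28 * 5 = 140; mutates shared a/b): a = b = [140, 16, 16], c = [28, 16, 16]
After line 5 (a[0] = 140, c[0] = 28; result = False)

[140, 16, 16]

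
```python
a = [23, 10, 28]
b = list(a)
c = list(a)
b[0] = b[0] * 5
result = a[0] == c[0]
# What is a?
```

After line 1: a = [23, 10, 28]
After line 2 (b = list(a), copy): a = [23, 10, 28], b = [23, 10, 28]
After line 3 (c = list(a) is a copy, new object): c = [23, 10, 28]
After line 4 (b[0] = 23 * 5 = 115; only b mutates (copy)): a = [23, 10, 28], b = [115, 10, 28], c = [23, 10, 28]
After line 5 (a[0] = 23, c[0] = 23; result = True)

[23, 10, 28]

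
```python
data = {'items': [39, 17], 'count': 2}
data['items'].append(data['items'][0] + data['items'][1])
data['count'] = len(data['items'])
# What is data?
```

After line 1: data = {'items': [39, 17], 'count': 2}
After line 2 (append 39 + 17 = 56): data = {'items': [39, 17, 56], 'count': 2}
After line 3 (count = len(items) = 3): data = {'items': [39, 17, 56], 'count': 3}

{'items': [39, 17, 56], 'count': 3}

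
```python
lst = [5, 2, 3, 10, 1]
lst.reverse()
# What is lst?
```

[1, 10, 3, 2, 5]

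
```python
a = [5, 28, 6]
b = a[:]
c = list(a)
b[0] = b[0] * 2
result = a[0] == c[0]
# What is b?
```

After line 1: a = [5, 28, 6]
After line 2 (b = a[:], copy): a = [5, 28, 6], b = [5, 28, 6]
After line 3 (c = list(a) is a copy, new object): c = [5, 28, 6]
After line 4 (b[0] = 5 * 2 = 10; only b mutates (copy)): a = [5, 28, 6], b = [10, 28, 6], c = [5, 28, 6]
After line 5 (a[0] = 5, c[0] = 5; result = True)

[10, 28, 6]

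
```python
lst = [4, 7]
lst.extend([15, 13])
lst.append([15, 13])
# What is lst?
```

After line 1: lst = [4, 7]
After line 2 (extend unpacks [15, 13]): lst = [4, 7, 15, 13]
After line 3 (append adds [15, 13] as single element): lst = [4, 7, 15, 13, [15, 13]]

[4, 7, 15, 13, [15, 13]]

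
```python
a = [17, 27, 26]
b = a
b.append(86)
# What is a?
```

After line 1: a = [17, 27, 26]
After line 2 (b = a is an alias, same object): a = [17, 27, 26], b = [17, 27, 26]
After line 3 (b.append mutates the shared list): a = [17, 27, 26, 86], b = [17, 27, 26, 86]

[17, 27, 26, 86]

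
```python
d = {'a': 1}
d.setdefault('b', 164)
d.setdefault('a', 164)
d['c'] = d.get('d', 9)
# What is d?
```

After line 1: d = {'a': 1}
After line 2 (setdefault adds 'b'=164): d = {'a': 1, 'b': 164}
After line 3 (setdefault 'a' no-op, already exists): d = {'a': 1, 'b': 164}
After line 4 (get('d', 9) returns default since 'd' not in d): d = {'a': 1, 'b': 164, 'c': 9}

{'a': 1, 'b': 164, 'c': 9}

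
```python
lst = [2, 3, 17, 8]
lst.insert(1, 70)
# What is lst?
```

[2, 70, 3, 17, 8]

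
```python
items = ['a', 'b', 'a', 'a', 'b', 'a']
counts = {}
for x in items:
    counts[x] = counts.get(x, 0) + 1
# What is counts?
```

Initial: counts = {}, items = ['a', 'b', 'a', 'a', 'b', 'a']
See 'a': counts = {'a': 1}
See 'b': counts = {'a': 1, 'b': 1}
See 'a': counts = {'a': 2, 'b': 1}
See 'a': counts = {'a': 3, 'b': 1}
See 'b': counts = {'a': 3, 'b': 2}
See 'a': counts = {'a': 4, 'b': 2}

{'a': 4, 'b': 2}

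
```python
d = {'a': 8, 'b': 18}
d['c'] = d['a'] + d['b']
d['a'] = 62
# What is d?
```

After line 1: d = {'a': 8, 'b': 18}
After line 2 (d['c'] = 8 + 18): d = {'a': 8, 'b': 18, 'c': 26}
After line 3: d = {'a': 62, 'b': 18, 'c': 26}

{'a': 62, 'b': 18, 'c': 26}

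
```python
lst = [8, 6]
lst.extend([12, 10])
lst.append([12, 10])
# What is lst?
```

After line 1: lst = [8, 6]
After line 2 (extend unpacks [12, 10]): lst = [8, 6, 12, 10]
After line 3 (append adds [12, 10] as single element): lst = [8, 6, 12, 10, [12, 10]]

[8, 6, 12, 10, [12, 10]]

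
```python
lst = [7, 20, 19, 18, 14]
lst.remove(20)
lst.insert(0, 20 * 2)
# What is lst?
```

After line 1: lst = [7, 20, 19, 18, 14]
After line 2 (remove first 20): lst = [7, 19, 18, 14]
After line 3 (insert 40 at index 0): lst = [40, 7, 19, 18, 14]

[40, 7, 19, 18, 14]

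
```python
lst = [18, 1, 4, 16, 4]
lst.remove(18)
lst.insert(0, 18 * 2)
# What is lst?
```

After line 1: lst = [18, 1, 4, 16, 4]
After line 2 (remove first 18): lst = [1, 4, 16, 4]
After line 3 (insert 36 at index 0): lst = [36, 1, 4, 16, 4]

[36, 1, 4, 16, 4]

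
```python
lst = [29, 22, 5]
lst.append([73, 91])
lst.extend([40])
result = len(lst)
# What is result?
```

After line 1: lst = [29, 22, 5]
After line 2 (append adds [73, 91] as single element): lst = [29, 22, 5, [73, 91]]
After line 3 (extend unpacks [40], adds 40): lst = [29, 22, 5, [73, 91], 40]
After line 4: result = len(lst) = 5

5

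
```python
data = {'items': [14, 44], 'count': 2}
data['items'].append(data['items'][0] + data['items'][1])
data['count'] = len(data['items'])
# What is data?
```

After line 1: data = {'items': [14, 44], 'count': 2}
After line 2 (append 14 + 44 = 58): data = {'items': [14, 44, 58], 'count': 2}
After line 3 (count = len(items) = 3): data = {'items': [14, 44, 58], 'count': 3}

{'items': [14, 44, 58], 'count': 3}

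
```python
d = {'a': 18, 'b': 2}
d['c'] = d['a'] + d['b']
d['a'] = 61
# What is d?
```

After line 1: d = {'a': 18, 'b': 2}
After line 2 (d['c'] = 18 + 2): d = {'a': 18, 'b': 2, 'c': 20}
After line 3: d = {'a': 61, 'b': 2, 'c': 20}

{'a': 61, 'b': 2, 'c': 20}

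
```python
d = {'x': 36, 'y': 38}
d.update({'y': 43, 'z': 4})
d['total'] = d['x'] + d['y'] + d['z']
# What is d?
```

After line 1: d = {'x': 36, 'y': 38}
After line 2 (y overwritten, z added): d = {'x': 36, 'y': 43, 'z': 4}
After line 3 (total = 36 + 43 + 4 = 83): d = {'x': 36, 'y': 43, 'z': 4, 'total': 83}

{'x': 36, 'y': 43, 'z': 4, 'total': 83}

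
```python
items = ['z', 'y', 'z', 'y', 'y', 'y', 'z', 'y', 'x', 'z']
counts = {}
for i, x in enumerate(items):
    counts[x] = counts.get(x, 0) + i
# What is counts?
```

Initial: counts = {}, items = ['z', 'y', 'z', 'y', 'y', 'y', 'z', 'y', 'x', 'z']
i=0, x='z': counts = {'z': 0}
i=1, x='y': counts = {'z': 0, 'y': 1}
i=2, x='z': counts = {'z': 2, 'y': 1}
i=3, x='y': counts = {'z': 2, 'y': 4}
i=4, x='y': counts = {'z': 2, 'y': 8}
i=5, x='y': counts = {'z': 2, 'y': 13}
i=6, x='z': counts = {'z': 8, 'y': 13}
i=7, x='y': counts = {'z': 8, 'y': 20}
i=8, x='x': counts = {'z': 8, 'y': 20, 'x': 8}
i=9, x='z': counts = {'z': 17, 'y': 20, 'x': 8}

{'z': 17, 'y': 20, 'x': 8}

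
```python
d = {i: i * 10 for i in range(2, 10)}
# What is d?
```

{2: 20, 3: 30, 4: 40, 5: 50, 6: 60, 7: 70, 8: 80, 9: 90}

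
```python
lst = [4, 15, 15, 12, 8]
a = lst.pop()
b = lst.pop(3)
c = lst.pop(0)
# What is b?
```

After line 1: lst = [4, 15, 15, 12, 8]
After line 2 (pop() -> a = 8): lst = [4, 15, 15, 12]
After line 3 (pop(3) -> b = 12): lst = [4, 15, 15]
After line 4 (pop(0) -> c = 4): lst = [15, 15]

12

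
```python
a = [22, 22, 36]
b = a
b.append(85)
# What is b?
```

After line 1: a = [22, 22, 36]
After line 2 (b = a is an alias, same object): a = [22, 22, 36], b = [22, 22, 36]
After line 3 (b.append mutates the shared list): a = [22, 22, 36, 85], b = [22, 22, 36, 85]

[22, 22, 36, 85]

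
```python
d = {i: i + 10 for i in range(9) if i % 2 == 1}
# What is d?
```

{1: 11, 3: 13, 5: 15, 7: 17}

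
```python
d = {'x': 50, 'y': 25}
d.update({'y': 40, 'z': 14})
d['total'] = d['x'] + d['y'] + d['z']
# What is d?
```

After line 1: d = {'x': 50, 'y': 25}
After line 2 (y overwritten, z added): d = {'x': 50, 'y': 40, 'z': 14}
After line 3 (total = 50 + 40 + 14 = 104): d = {'x': 50, 'y': 40, 'z': 14, 'total': 104}

{'x': 50, 'y': 40, 'z': 14, 'total': 104}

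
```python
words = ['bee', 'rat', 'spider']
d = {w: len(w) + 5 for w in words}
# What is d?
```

{'bee': 8, 'rat': 8, 'spider': 11}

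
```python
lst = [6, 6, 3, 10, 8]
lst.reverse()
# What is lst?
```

[8, 10, 3, 6, 6]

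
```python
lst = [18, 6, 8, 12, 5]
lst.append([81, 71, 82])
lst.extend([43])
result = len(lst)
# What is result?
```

After line 1: lst = [18, 6, 8, 12, 5]
After line 2 (append adds [81, 71, 82] as single element): lst = [18, 6, 8, 12, 5, [81, 71, 82]]
After line 3 (extend unpacks [43], adds 43): lst = [18, 6, 8, 12, 5, [81, 71, 82], 43]
After line 4: result = len(lst) = 7

7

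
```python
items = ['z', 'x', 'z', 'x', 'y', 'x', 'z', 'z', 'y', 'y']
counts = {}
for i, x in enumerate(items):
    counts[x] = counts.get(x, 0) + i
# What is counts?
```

Initial: counts = {}, items = ['z', 'x', 'z', 'x', 'y', 'x', 'z', 'z', 'y', 'y']
i=0, x='z': counts = {'z': 0}
i=1, x='x': counts = {'z': 0, 'x': 1}
i=2, x='z': counts = {'z': 2, 'x': 1}
i=3, x='x': counts = {'z': 2, 'x': 4}
i=4, x='y': counts = {'z': 2, 'x': 4, 'y': 4}
i=5, x='x': counts = {'z': 2, 'x': 9, 'y': 4}
i=6, x='z': counts = {'z': 8, 'x': 9, 'y': 4}
i=7, x='z': counts = {'z': 15, 'x': 9, 'y': 4}
i=8, x='y': counts = {'z': 15, 'x': 9, 'y': 12}
i=9, x='y': counts = {'z': 15, 'x': 9, 'y': 21}

{'z': 15, 'x': 9, 'y': 21}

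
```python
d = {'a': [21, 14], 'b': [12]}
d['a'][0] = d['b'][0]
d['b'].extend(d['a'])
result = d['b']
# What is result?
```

After line 1: d = {'a': [21, 14], 'b': [12]}
After line 2 (a[0] = b[0] = 12): d = {'a': [12, 14], 'b': [12]}
After line 3 (b.extend(a) appends [12, 14]): d = {'a': [12, 14], 'b': [12, 12, 14]}
After line 4: result = d['b'] = [12, 12, 14]

[12, 12, 14]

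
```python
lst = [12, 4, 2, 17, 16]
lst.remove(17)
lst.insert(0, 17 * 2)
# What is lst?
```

After line 1: lst = [12, 4, 2, 17, 16]
After line 2 (remove first 17): lst = [12, 4, 2, 16]
After line 3 (insert 34 at index 0): lst = [34, 12, 4, 2, 16]

[34, 12, 4, 2, 16]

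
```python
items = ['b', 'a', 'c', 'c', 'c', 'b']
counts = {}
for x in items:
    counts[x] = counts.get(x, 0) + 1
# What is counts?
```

Initial: counts = {}, items = ['b', 'a', 'c', 'c', 'c', 'b']
See 'b': counts = {'b': 1}
See 'a': counts = {'b': 1, 'a': 1}
See 'c': counts = {'b': 1, 'a': 1, 'c': 1}
See 'c': counts = {'b': 1, 'a': 1, 'c': 2}
See 'c': counts = {'b': 1, 'a': 1, 'c': 3}
See 'b': counts = {'b': 2, 'a': 1, 'c': 3}

{'b': 2, 'a': 1, 'c': 3}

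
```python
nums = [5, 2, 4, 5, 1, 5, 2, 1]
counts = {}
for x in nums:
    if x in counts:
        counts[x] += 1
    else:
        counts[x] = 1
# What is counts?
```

Initial: counts = {}, nums = [5, 2, 4, 5, 1, 5, 2, 1]
See 5: counts = {5: 1}
See 2: counts = {5: 1, 2: 1}
See 4: counts = {5: 1, 2: 1, 4: 1}
See 5: counts = {5: 2, 2: 1, 4: 1}
See 1: counts = {5: 2, 2: 1, 4: 1, 1: 1}
See 5: counts = {5: 3, 2: 1, 4: 1, 1: 1}
See 2: counts = {5: 3, 2: 2, 4: 1, 1: 1}
See 1: counts = {5: 3, 2: 2, 4: 1, 1: 2}

{5: 3, 2: 2, 4: 1, 1: 2}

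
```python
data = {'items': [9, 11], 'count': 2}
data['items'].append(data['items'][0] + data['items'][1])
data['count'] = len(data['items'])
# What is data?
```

After line 1: data = {'items': [9, 11], 'count': 2}
After line 2 (append 9 + 11 = 20): data = {'items': [9, 11, 20], 'count': 2}
After line 3 (count = len(items) = 3): data = {'items': [9, 11, 20], 'count': 3}

{'items': [9, 11, 20], 'count': 3}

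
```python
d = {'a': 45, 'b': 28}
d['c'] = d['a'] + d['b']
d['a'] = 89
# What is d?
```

After line 1: d = {'a': 45, 'b': 28}
After line 2 (d['c'] = 45 + 28): d = {'a': 45, 'b': 28, 'c': 73}
After line 3: d = {'a': 89, 'b': 28, 'c': 73}

{'a': 89, 'b': 28, 'c': 73}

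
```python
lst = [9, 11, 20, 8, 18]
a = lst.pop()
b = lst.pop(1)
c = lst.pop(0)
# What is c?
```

After line 1: lst = [9, 11, 20, 8, 18]
After line 2 (pop() -> a = 18): lst = [9, 11, 20, 8]
After line 3 (pop(1) -> b = 11): lst = [9, 20, 8]
After line 4 (pop(0) -> c = 9): lst = [20, 8]

9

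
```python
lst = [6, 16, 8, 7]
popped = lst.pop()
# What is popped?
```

7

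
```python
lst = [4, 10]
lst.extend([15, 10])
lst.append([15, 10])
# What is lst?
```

After line 1: lst = [4, 10]
After line 2 (extend unpacks [15, 10]): lst = [4, 10, 15, 10]
After line 3 (append adds [15, 10] as single element): lst = [4, 10, 15, 10, [15, 10]]

[4, 10, 15, 10, [15, 10]]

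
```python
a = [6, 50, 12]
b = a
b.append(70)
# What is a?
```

After line 1: a = [6, 50, 12]
After line 2 (b = a is an alias, same object): a = [6, 50, 12], b = [6, 50, 12]
After line 3 (b.append mutates the shared list): a = [6, 50, 12, 70], b = [6, 50, 12, 70]

[6, 50, 12, 70]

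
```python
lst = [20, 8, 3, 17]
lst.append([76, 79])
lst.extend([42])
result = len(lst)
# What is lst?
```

After line 1: lst = [20, 8, 3, 17]
After line 2 (append adds [76, 79] as single element): lst = [20, 8, 3, 17, [76, 79]]
After line 3 (extend unpacks [42], adds 42): lst = [20, 8, 3, 17, [76, 79], 42]
After line 4: result = len(lst) = 6

[20, 8, 3, 17, [76, 79], 42]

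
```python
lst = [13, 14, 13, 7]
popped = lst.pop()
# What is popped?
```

7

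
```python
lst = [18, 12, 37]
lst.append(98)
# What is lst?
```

[18, 12, 37, 98]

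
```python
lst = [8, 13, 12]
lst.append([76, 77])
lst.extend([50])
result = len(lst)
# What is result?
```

After line 1: lst = [8, 13, 12]
After line 2 (append adds [76, 77] as single element): lst = [8, 13, 12, [76, 77]]
After line 3 (extend unpacks [50], adds 50): lst = [8, 13, 12, [76, 77], 50]
After line 4: result = len(lst) = 5

5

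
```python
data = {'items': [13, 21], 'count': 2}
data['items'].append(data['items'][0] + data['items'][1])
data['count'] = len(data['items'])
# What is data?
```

After line 1: data = {'items': [13, 21], 'count': 2}
After line 2 (append 13 + 21 = 34): data = {'items': [13, 21, 34], 'count': 2}
After line 3 (count = len(items) = 3): data = {'items': [13, 21, 34], 'count': 3}

{'items': [13, 21, 34], 'count': 3}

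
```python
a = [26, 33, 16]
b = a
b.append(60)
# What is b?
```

After line 1: a = [26, 33, 16]
After line 2 (b = a is an alias, same object): a = [26, 33, 16], b = [26, 33, 16]
After line 3 (b.append mutates the shared list): a = [26, 33, 16, 60], b = [26, 33, 16, 60]

[26, 33, 16, 60]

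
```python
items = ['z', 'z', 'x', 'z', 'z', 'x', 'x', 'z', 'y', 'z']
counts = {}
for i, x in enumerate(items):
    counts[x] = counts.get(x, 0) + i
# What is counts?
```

Initial: counts = {}, items = ['z', 'z', 'x', 'z', 'z', 'x', 'x', 'z', 'y', 'z']
i=0, x='z': counts = {'z': 0}
i=1, x='z': counts = {'z': 1}
i=2, x='x': counts = {'z': 1, 'x': 2}
i=3, x='z': counts = {'z': 4, 'x': 2}
i=4, x='z': counts = {'z': 8, 'x': 2}
i=5, x='x': counts = {'z': 8, 'x': 7}
i=6, x='x': counts = {'z': 8, 'x': 13}
i=7, x='z': counts = {'z': 15, 'x': 13}
i=8, x='y': counts = {'z': 15, 'x': 13, 'y': 8}
i=9, x='z': counts = {'z': 24, 'x': 13, 'y': 8}

{'z': 24, 'x': 13, 'y': 8}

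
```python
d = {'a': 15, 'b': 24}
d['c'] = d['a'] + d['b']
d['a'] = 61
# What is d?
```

After line 1: d = {'a': 15, 'b': 24}
After line 2 (d['c'] = 15 + 24): d = {'a': 15, 'b': 24, 'c': 39}
After line 3: d = {'a': 61, 'b': 24, 'c': 39}

{'a': 61, 'b': 24, 'c': 39}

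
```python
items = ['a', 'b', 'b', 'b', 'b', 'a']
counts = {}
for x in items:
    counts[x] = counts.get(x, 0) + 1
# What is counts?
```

Initial: counts = {}, items = ['a', 'b', 'b', 'b', 'b', 'a']
See 'a': counts = {'a': 1}
See 'b': counts = {'a': 1, 'b': 1}
See 'b': counts = {'a': 1, 'b': 2}
See 'b': counts = {'a': 1, 'b': 3}
See 'b': counts = {'a': 1, 'b': 4}
See 'a': counts = {'a': 2, 'b': 4}

{'a': 2, 'b': 4}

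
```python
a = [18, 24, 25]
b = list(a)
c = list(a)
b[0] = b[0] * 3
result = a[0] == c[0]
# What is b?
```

After line 1: a = [18, 24, 25]
After line 2 (b = list(a), copy): a = [18, 24, 25], b = [18, 24, 25]
After line 3 (c = list(a) is a copy, new object): c = [18, 24, 25]
After line 4 (b[0] = 18 * 3 = 54; only b mutates (copy)): a = [18, 24, 25], b = [54, 24, 25], c = [18, 24, 25]
After line 5 (a[0] = 18, c[0] = 18; result = True)

[54, 24, 25]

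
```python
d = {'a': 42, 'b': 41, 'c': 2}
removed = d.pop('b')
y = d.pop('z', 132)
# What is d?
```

After line 1: d = {'a': 42, 'b': 41, 'c': 2}
After line 2 (pop 'b' returns 41): d = {'a': 42, 'c': 2}, removed = 41
After line 3 (pop 'z' missing, returns default 132): d = {'a': 42, 'c': 2}, y = 132

{'a': 42, 'c': 2}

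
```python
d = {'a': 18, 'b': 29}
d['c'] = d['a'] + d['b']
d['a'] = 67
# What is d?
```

After line 1: d = {'a': 18, 'b': 29}
After line 2 (d['c'] = 18 + 29): d = {'a': 18, 'b': 29, 'c': 47}
After line 3: d = {'a': 67, 'b': 29, 'c': 47}

{'a': 67, 'b': 29, 'c': 47}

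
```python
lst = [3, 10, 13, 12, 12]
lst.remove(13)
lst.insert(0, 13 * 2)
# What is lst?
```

After line 1: lst = [3, 10, 13, 12, 12]
After line 2 (remove first 13): lst = [3, 10, 12, 12]
After line 3 (insert 26 at index 0): lst = [26, 3, 10, 12, 12]

[26, 3, 10, 12, 12]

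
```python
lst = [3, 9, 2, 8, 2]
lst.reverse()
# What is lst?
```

[2, 8, 2, 9, 3]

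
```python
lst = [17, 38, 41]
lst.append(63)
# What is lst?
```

[17, 38, 41, 63]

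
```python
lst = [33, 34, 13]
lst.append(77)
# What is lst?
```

[33, 34, 13, 77]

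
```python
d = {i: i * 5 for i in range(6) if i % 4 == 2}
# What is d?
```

{2: 10}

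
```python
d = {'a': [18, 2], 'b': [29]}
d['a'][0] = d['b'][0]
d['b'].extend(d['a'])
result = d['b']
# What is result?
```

After line 1: d = {'a': [18, 2], 'b': [29]}
After line 2 (a[0] = b[0] = 29): d = {'a': [29, 2], 'b': [29]}
After line 3 (b.extend(a) appends [29, 2]): d = {'a': [29, 2], 'b': [29, 29, 2]}
After line 4: result = d['b'] = [29, 29, 2]

[29, 29, 2]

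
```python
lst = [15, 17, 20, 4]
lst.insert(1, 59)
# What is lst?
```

[15, 59, 17, 20, 4]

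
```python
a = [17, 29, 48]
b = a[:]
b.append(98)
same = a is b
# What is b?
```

After line 1: a = [17, 29, 48]
After line 2 (b = a[:] is a shallow copy, new object): a = [17, 29, 48], b = [17, 29, 48]
After line 3 (append only mutates b): a = [17, 29, 48], b = [17, 29, 48, 98]
After line 4 (same = a is b; different objects -> False): same = False

[17, 29, 48, 98]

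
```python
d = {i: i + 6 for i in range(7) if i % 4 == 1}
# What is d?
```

{1: 7, 5: 11}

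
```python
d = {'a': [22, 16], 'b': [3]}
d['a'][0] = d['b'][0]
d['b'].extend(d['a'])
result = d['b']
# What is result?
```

After line 1: d = {'a': [22, 16], 'b': [3]}
After line 2 (a[0] = b[0] = 3): d = {'a': [3, 16], 'b': [3]}
After line 3 (b.extend(a) appends [3, 16]): d = {'a': [3, 16], 'b': [3, 3, 16]}
After line 4: result = d['b'] = [3, 3, 16]

[3, 3, 16]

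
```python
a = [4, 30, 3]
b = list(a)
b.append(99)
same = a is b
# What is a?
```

After line 1: a = [4, 30, 3]
After line 2 (b = list(a) is a shallow copy, new object): a = [4, 30, 3], b = [4, 30, 3]
After line 3 (append only mutates b): a = [4, 30, 3], b = [4, 30, 3, 99]
After line 4 (same = a is b; different objects -> False): same = False

[4, 30, 3]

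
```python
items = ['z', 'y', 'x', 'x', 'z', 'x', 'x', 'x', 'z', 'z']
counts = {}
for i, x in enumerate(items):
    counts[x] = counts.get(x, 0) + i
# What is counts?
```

Initial: counts = {}, items = ['z', 'y', 'x', 'x', 'z', 'x', 'x', 'x', 'z', 'z']
i=0, x='z': counts = {'z': 0}
i=1, x='y': counts = {'z': 0, 'y': 1}
i=2, x='x': counts = {'z': 0, 'y': 1, 'x': 2}
i=3, x='x': counts = {'z': 0, 'y': 1, 'x': 5}
i=4, x='z': counts = {'z': 4, 'y': 1, 'x': 5}
i=5, x='x': counts = {'z': 4, 'y': 1, 'x': 10}
i=6, x='x': counts = {'z': 4, 'y': 1, 'x': 16}
i=7, x='x': counts = {'z': 4, 'y': 1, 'x': 23}
i=8, x='z': counts = {'z': 12, 'y': 1, 'x': 23}
i=9, x='z': counts = {'z': 21, 'y': 1, 'x': 23}

{'z': 21, 'y': 1, 'x': 23}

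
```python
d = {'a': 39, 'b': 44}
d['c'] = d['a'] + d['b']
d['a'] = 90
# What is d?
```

After line 1: d = {'a': 39, 'b': 44}
After line 2 (d['c'] = 39 + 44): d = {'a': 39, 'b': 44, 'c': 83}
After line 3: d = {'a': 90, 'b': 44, 'c': 83}

{'a': 90, 'b': 44, 'c': 83}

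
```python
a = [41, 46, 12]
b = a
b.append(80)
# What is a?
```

After line 1: a = [41, 46, 12]
After line 2 (b = a is an alias, same object): a = [41, 46, 12], b = [41, 46, 12]
After line 3 (b.append mutates the shared list): a = [41, 46, 12, 80], b = [41, 46, 12, 80]

[41, 46, 12, 80]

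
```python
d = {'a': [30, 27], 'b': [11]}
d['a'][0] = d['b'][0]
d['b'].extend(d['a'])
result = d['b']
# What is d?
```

After line 1: d = {'a': [30, 27], 'b': [11]}
After line 2 (a[0] = b[0] = 11): d = {'a': [11, 27], 'b': [11]}
After line 3 (b.extend(a) appends [11, 27]): d = {'a': [11, 27], 'b': [11, 11, 27]}
After line 4: result = d['b'] = [11, 11, 27]

{'a': [11, 27], 'b': [11, 11, 27]}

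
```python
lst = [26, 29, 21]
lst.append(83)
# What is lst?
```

[26, 29, 21, 83]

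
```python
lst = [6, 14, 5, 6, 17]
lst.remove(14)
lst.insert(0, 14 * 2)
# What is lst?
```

After line 1: lst = [6, 14, 5, 6, 17]
After line 2 (remove first 14): lst = [6, 5, 6, 17]
After line 3 (insert 28 at index 0): lst = [28, 6, 5, 6, 17]

[28, 6, 5, 6, 17]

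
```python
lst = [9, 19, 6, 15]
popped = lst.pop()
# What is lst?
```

[9, 19, 6]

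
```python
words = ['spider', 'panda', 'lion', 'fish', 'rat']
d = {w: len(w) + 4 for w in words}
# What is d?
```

{'spider': 10, 'panda': 9, 'lion': 8, 'fish': 8, 'rat': 7}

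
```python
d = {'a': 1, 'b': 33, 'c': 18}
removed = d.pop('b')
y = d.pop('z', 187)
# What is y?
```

After line 1: d = {'a': 1, 'b': 33, 'c': 18}
After line 2 (pop 'b' returns 33): d = {'a': 1, 'c': 18}, removed = 33
After line 3 (pop 'z' missing, returns default 187): d = {'a': 1, 'c': 18}, y = 187

187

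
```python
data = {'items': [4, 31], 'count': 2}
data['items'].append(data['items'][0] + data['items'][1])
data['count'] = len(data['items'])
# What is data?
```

After line 1: data = {'items': [4, 31], 'count': 2}
After line 2 (append 4 + 31 = 35): data = {'items': [4, 31, 35], 'count': 2}
After line 3 (count = len(items) = 3): data = {'items': [4, 31, 35], 'count': 3}

{'items': [4, 31, 35], 'count': 3}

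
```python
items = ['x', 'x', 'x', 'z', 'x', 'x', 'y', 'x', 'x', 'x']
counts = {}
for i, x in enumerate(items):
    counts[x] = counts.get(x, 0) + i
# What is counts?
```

Initial: counts = {}, items = ['x', 'x', 'x', 'z', 'x', 'x', 'y', 'x', 'x', 'x']
i=0, x='x': counts = {'x': 0}
i=1, x='x': counts = {'x': 1}
i=2, x='x': counts = {'x': 3}
i=3, x='z': counts = {'x': 3, 'z': 3}
i=4, x='x': counts = {'x': 7, 'z': 3}
i=5, x='x': counts = {'x': 12, 'z': 3}
i=6, x='y': counts = {'x': 12, 'z': 3, 'y': 6}
i=7, x='x': counts = {'x': 19, 'z': 3, 'y': 6}
i=8, x='x': counts = {'x': 27, 'z': 3, 'y': 6}
i=9, x='x': counts = {'x': 36, 'z': 3, 'y': 6}

{'x': 36, 'z': 3, 'y': 6}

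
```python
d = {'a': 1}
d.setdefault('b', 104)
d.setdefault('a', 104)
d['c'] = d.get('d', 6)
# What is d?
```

After line 1: d = {'a': 1}
After line 2 (setdefault adds 'b'=104): d = {'a': 1, 'b': 104}
After line 3 (setdefault 'a' no-op, already exists): d = {'a': 1, 'b': 104}
After line 4 (get('d', 6) returns default since 'd' not in d): d = {'a': 1, 'b': 104, 'c': 6}

{'a': 1, 'b': 104, 'c': 6}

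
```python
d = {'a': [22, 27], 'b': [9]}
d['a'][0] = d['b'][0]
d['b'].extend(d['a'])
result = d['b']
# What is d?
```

After line 1: d = {'a': [22, 27], 'b': [9]}
After line 2 (a[0] = b[0] = 9): d = {'a': [9, 27], 'b': [9]}
After line 3 (b.extend(a) appends [9, 27]): d = {'a': [9, 27], 'b': [9, 9, 27]}
After line 4: result = d['b'] = [9, 9, 27]

{'a': [9, 27], 'b': [9, 9, 27]}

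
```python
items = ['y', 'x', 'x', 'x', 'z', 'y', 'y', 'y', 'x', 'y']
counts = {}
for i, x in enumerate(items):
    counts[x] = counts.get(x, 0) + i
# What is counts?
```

Initial: counts = {}, items = ['y', 'x', 'x', 'x', 'z', 'y', 'y', 'y', 'x', 'y']
i=0, x='y': counts = {'y': 0}
i=1, x='x': counts = {'y': 0, 'x': 1}
i=2, x='x': counts = {'y': 0, 'x': 3}
i=3, x='x': counts = {'y': 0, 'x': 6}
i=4, x='z': counts = {'y': 0, 'x': 6, 'z': 4}
i=5, x='y': counts = {'y': 5, 'x': 6, 'z': 4}
i=6, x='y': counts = {'y': 11, 'x': 6, 'z': 4}
i=7, x='y': counts = {'y': 18, 'x': 6, 'z': 4}
i=8, x='x': counts = {'y': 18, 'x': 14, 'z': 4}
i=9, x='y': counts = {'y': 27, 'x': 14, 'z': 4}

{'y': 27, 'x': 14, 'z': 4}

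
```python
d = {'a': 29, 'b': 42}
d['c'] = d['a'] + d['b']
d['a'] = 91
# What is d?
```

After line 1: d = {'a': 29, 'b': 42}
After line 2 (d['c'] = 29 + 42): d = {'a': 29, 'b': 42, 'c': 71}
After line 3: d = {'a': 91, 'b': 42, 'c': 71}

{'a': 91, 'b': 42, 'c': 71}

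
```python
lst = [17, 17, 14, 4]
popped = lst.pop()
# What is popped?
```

4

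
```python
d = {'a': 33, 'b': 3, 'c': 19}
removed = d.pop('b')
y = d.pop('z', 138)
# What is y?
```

After line 1: d = {'a': 33, 'b': 3, 'c': 19}
After line 2 (pop 'b' returns 3): d = {'a': 33, 'c': 19}, removed = 3
After line 3 (pop 'z' missing, returns default 138): d = {'a': 33, 'c': 19}, y = 138

138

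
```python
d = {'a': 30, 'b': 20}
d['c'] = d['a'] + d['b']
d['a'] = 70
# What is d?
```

After line 1: d = {'a': 30, 'b': 20}
After line 2 (d['c'] = 30 + 20): d = {'a': 30, 'b': 20, 'c': 50}
After line 3: d = {'a': 70, 'b': 20, 'c': 50}

{'a': 70, 'b': 20, 'c': 50}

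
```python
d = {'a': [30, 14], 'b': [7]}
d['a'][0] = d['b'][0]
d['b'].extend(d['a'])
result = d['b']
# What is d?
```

After line 1: d = {'a': [30, 14], 'b': [7]}
After line 2 (a[0] = b[0] = 7): d = {'a': [7, 14], 'b': [7]}
After line 3 (b.extend(a) appends [7, 14]): d = {'a': [7, 14], 'b': [7, 7, 14]}
After line 4: result = d['b'] = [7, 7, 14]

{'a': [7, 14], 'b': [7, 7, 14]}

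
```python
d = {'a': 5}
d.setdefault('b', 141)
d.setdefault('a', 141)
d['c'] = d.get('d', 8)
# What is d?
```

After line 1: d = {'a': 5}
After line 2 (setdefault adds 'b'=141): d = {'a': 5, 'b': 141}
After line 3 (setdefault 'a' no-op, already exists): d = {'a': 5, 'b': 141}
After line 4 (get('d', 8) returns default since 'd' not in d): d = {'a': 5, 'b': 141, 'c': 8}

{'a': 5, 'b': 141, 'c': 8}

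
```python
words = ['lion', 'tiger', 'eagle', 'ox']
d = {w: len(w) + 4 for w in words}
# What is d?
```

{'lion': 8, 'tiger': 9, 'eagle': 9, 'ox': 6}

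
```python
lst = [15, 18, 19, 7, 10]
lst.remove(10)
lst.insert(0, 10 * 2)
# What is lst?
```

After line 1: lst = [15, 18, 19, 7, 10]
After line 2 (remove first 10): lst = [15, 18, 19, 7]
After line 3 (insert 20 at index 0): lst = [20, 15, 18, 19, 7]

[20, 15, 18, 19, 7]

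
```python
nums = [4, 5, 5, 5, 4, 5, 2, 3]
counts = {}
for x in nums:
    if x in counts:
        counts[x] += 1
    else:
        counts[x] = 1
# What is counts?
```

Initial: counts = {}, nums = [4, 5, 5, 5, 4, 5, 2, 3]
See 4: counts = {4: 1}
See 5: counts = {4: 1, 5: 1}
See 5: counts = {4: 1, 5: 2}
See 5: counts = {4: 1, 5: 3}
See 4: counts = {4: 2, 5: 3}
See 5: counts = {4: 2, 5: 4}
See 2: counts = {4: 2, 5: 4, 2: 1}
See 3: counts = {4: 2, 5: 4, 2: 1, 3: 1}

{4: 2, 5: 4, 2: 1, 3: 1}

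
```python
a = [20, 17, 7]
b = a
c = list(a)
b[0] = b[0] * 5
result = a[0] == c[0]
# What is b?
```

After line 1: a = [20, 17, 7]
After line 2 (b = a, alias): a = [20, 17, 7], b = [20, 17, 7]
After line 3 (c = list(a) is a copy, new object): c = [20, 17, 7]
After line 4 (b[0] = 20 * 5 = 100; mutates shared a/b): a = b = [100, 17, 7], c = [20, 17, 7]
After line 5 (a[0] = 100, c[0] = 20; result = False)

[100, 17, 7]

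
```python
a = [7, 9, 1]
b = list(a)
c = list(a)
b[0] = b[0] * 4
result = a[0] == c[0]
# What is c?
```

After line 1: a = [7, 9, 1]
After line 2 (b = list(a), copy): a = [7, 9, 1], b = [7, 9, 1]
After line 3 (c = list(a) is a copy, new object): c = [7, 9, 1]
After line 4 (b[0] = 7 * 4 = 28; only b mutates (copy)): a = [7, 9, 1], b = [28, 9, 1], c = [7, 9, 1]
After line 5 (a[0] = 7, c[0] = 7; result = True)

[7, 9, 1]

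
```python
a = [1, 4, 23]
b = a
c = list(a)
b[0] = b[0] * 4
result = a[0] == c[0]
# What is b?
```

After line 1: a = [1, 4, 23]
After line 2 (b = a, alias): a = [1, 4, 23], b = [1, 4, 23]
After line 3 (c = list(a) is a copy, new object): c = [1, 4, 23]
After line 4 (b[0] = 1 * 4 = 4; mutates shared a/b): a = b = [4, 4, 23], c = [1, 4, 23]
After line 5 (a[0] = 4, c[0] = 1; result = False)

[4, 4, 23]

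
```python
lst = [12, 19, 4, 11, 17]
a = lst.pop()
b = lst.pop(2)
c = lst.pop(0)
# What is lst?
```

After line 1: lst = [12, 19, 4, 11, 17]
After line 2 (pop() -> a = 17): lst = [12, 19, 4, 11]
After line 3 (pop(2) -> b = 4): lst = [12, 19, 11]
After line 4 (pop(0) -> c = 12): lst = [19, 11]

[19, 11]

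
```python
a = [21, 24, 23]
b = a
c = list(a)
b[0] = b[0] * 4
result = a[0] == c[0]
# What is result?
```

After line 1: a = [21, 24, 23]
After line 2 (b = a, alias): a = [21, 24, 23], b = [21, 24, 23]
After line 3 (c = list(a) is a copy, new object): c = [21, 24, 23]
After line 4 (b[0] = 21 * 4 = 84; mutates shared a/b): a = b = [84, 24, 23], c = [21, 24, 23]
After line 5 (a[0] = 84, c[0] = 21; result = False)

False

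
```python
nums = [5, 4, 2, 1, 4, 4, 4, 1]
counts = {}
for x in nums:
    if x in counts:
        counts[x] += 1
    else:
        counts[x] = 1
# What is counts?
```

Initial: counts = {}, nums = [5, 4, 2, 1, 4, 4, 4, 1]
See 5: counts = {5: 1}
See 4: counts = {5: 1, 4: 1}
See 2: counts = {5: 1, 4: 1, 2: 1}
See 1: counts = {5: 1, 4: 1, 2: 1, 1: 1}
See 4: counts = {5: 1, 4: 2, 2: 1, 1: 1}
See 4: counts = {5: 1, 4: 3, 2: 1, 1: 1}
See 4: counts = {5: 1, 4: 4, 2: 1, 1: 1}
See 1: counts = {5: 1, 4: 4, 2: 1, 1: 2}

{5: 1, 4: 4, 2: 1, 1: 2}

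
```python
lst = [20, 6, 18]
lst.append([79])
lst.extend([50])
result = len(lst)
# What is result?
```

After line 1: lst = [20, 6, 18]
After line 2 (append adds [79] as single element): lst = [20, 6, 18, [79]]
After line 3 (extend unpacks [50], adds 50): lst = [20, 6, 18, [79], 50]
After line 4: result = len(lst) = 5

5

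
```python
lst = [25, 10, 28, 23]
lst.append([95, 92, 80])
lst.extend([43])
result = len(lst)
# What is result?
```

After line 1: lst = [25, 10, 28, 23]
After line 2 (append adds [95, 92, 80] as single element): lst = [25, 10, 28, 23, [95, 92, 80]]
After line 3 (extend unpacks [43], adds 43): lst = [25, 10, 28, 23, [95, 92, 80], 43]
After line 4: result = len(lst) = 6

6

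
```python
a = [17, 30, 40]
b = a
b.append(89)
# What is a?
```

After line 1: a = [17, 30, 40]
After line 2 (b = a is an alias, same object): a = [17, 30, 40], b = [17, 30, 40]
After line 3 (b.append mutates the shared list): a = [17, 30, 40, 89], b = [17, 30, 40, 89]

[17, 30, 40, 89]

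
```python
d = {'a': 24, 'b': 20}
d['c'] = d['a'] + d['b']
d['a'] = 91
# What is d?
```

After line 1: d = {'a': 24, 'b': 20}
After line 2 (d['c'] = 24 + 20): d = {'a': 24, 'b': 20, 'c': 44}
After line 3: d = {'a': 91, 'b': 20, 'c': 44}

{'a': 91, 'b': 20, 'c': 44}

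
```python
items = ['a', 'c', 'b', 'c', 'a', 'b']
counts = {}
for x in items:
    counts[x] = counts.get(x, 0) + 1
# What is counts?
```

Initial: counts = {}, items = ['a', 'c', 'b', 'c', 'a', 'b']
See 'a': counts = {'a': 1}
See 'c': counts = {'a': 1, 'c': 1}
See 'b': counts = {'a': 1, 'c': 1, 'b': 1}
See 'c': counts = {'a': 1, 'c': 2, 'b': 1}
See 'a': counts = {'a': 2, 'c': 2, 'b': 1}
See 'b': counts = {'a': 2, 'c': 2, 'b': 2}

{'a': 2, 'c': 2, 'b': 2}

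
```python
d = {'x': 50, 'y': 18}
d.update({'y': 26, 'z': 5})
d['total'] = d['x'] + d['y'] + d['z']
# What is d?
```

After line 1: d = {'x': 50, 'y': 18}
After line 2 (y overwritten, z added): d = {'x': 50, 'y': 26, 'z': 5}
After line 3 (total = 50 + 26 + 5 = 81): d = {'x': 50, 'y': 26, 'z': 5, 'total': 81}

{'x': 50, 'y': 26, 'z': 5, 'total': 81}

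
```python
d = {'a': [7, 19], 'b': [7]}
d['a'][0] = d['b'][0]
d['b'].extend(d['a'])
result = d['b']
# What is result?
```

After line 1: d = {'a': [7, 19], 'b': [7]}
After line 2 (a[0] = b[0] = 7): d = {'a': [7, 19], 'b': [7]}
After line 3 (b.extend(a) appends [7, 19]): d = {'a': [7, 19], 'b': [7, 7, 19]}
After line 4: result = d['b'] = [7, 7, 19]

[7, 7, 19]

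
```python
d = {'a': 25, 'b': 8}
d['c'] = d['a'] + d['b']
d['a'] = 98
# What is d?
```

After line 1: d = {'a': 25, 'b': 8}
After line 2 (d['c'] = 25 + 8): d = {'a': 25, 'b': 8, 'c': 33}
After line 3: d = {'a': 98, 'b': 8, 'c': 33}

{'a': 98, 'b': 8, 'c': 33}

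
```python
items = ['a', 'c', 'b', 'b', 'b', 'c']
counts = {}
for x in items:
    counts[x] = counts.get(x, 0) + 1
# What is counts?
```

Initial: counts = {}, items = ['a', 'c', 'b', 'b', 'b', 'c']
See 'a': counts = {'a': 1}
See 'c': counts = {'a': 1, 'c': 1}
See 'b': counts = {'a': 1, 'c': 1, 'b': 1}
See 'b': counts = {'a': 1, 'c': 1, 'b': 2}
See 'b': counts = {'a': 1, 'c': 1, 'b': 3}
See 'c': counts = {'a': 1, 'c': 2, 'b': 3}

{'a': 1, 'c': 2, 'b': 3}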